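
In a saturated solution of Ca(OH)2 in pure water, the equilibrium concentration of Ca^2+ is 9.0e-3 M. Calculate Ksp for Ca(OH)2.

Ca(OH)2(s) ⇌ Ca^2+ + 2 OH^-
Stoichiometry gives [OH^-] = (2/1)[Ca^2+] = 1.80 × 10^-2 M.
Ksp = [Ca^2+][OH^-]^2
Ksp = 9.0 × 10^-3 × (1.80 × 10^-2)^2 = 2.9 × 10^-6

Ksp ≈ 2.9 x 10^-6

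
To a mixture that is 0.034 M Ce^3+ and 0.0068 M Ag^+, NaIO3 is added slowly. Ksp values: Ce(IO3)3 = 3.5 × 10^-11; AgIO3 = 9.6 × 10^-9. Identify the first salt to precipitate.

Each salt begins to precipitate when Q = Ksp, i.e. when [IO3^-] reaches its threshold.
For Ce(IO3)3: 3.5 × 10^-11 = 0.034 × [IO3^-]^3  ⇒  [IO3^-] = 1.0 × 10^-3 M.
For AgIO3: 9.6 × 10^-9 = 0.0068 × [IO3^-]  ⇒  [IO3^-] = 1.4 × 10^-6 M.
The salt with the lower threshold [IO3^-] precipitates first: AgIO3.

AgIO3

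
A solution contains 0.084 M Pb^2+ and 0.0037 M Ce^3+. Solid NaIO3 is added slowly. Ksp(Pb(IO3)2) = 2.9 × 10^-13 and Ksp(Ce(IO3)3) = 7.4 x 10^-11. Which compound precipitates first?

Each salt begins to precipitate when Q = Ksp, i.e. when [IO3^-] reaches its threshold.
For Pb(IO3)2: 2.9 × 10^-13 = 0.084 × [IO3^-]^2  ⇒  [IO3^-] = 1.9 x 10^-6 M.
For Ce(IO3)3: 7.4 x 10^-11 = 0.0037 × [IO3^-]^3  ⇒  [IO3^-] = 2.7 × 10^-3 M.
The salt with the lower threshold [IO3^-] precipitates first: Pb(IO3)2.

Pb(IO3)2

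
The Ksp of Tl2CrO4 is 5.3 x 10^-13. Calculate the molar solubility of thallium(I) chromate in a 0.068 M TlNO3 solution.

Tl2CrO4(s) ⇌ 2 Tl^+(aq) + CrO4^2-(aq)
Ksp = [Tl^+]^2[CrO4^2-]
Let s = moles of Tl2CrO4 that dissolve per litre. [Tl^+] = 0.068 + 2s ≈ 0.068, [CrO4^2-] = s (since Tl^+ from TlNO3 dominates).
Ksp ≈ (0.068)^2 × s
s = 1.1 × 10^-10 M
Check: 2s = 2.3 x 10^-10 ≪ 0.068, so the approximation is valid.

s ≈ 1.1 × 10^-10 M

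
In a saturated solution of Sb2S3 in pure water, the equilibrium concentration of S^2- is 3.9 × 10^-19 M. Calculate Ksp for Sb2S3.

Sb2S3(s) <=> 2 Sb^3+(aq) + 3 S^2-(aq)
Stoichiometry gives [Sb^3+] = (2/3)[S^2-] = 2.60 × 10^-19 M.
Ksp = [Sb^3+]^2[S^2-]^3
Ksp = (2.60 × 10^-19)^2 × (3.9 × 10^-19)^3 = 4.0 × 10^-93

Ksp = 4.0 × 10^-93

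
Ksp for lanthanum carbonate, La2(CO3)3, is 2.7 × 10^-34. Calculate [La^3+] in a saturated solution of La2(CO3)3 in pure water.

[La^3+] = 1.5 × 10^-7 M

La2(CO3)3(s) ⇌ 2 La^3+ + 3 CO3^2-
Ksp = [La^3+]^2[CO3^2-]^3
If s mol/L of La2(CO3)3 dissolves, [La^3+] = 2s and [CO3^2-] = 3s.
So Ksp = (2s)^2 × (3s)^3 = 108s^5
Solving, s = (2.7 × 10^-34/108)^(1/5) = 7.58 × 10^-8 M
[La^3+] = 2s = 1.5 × 10^-7 M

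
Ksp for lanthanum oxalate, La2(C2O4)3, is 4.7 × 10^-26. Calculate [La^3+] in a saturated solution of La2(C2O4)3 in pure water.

La2(C2O4)3(s) ⇌ 2 La^3+(aq) + 3 C2O4^2-(aq)
Ksp = [La^3+]^2[C2O4^2-]^3
With molar solubility s: [La^3+] = 2s, [C2O4^2-] = 3s.
Ksp = (2s)^2(3s)^3 = 108s^5
s^5 = 4.7 × 10^-26 / 108, so s = 3.37 x 10^-6 M
[La^3+] = 2s = 6.7 x 10^-6 M

6.7 × 10^-6 M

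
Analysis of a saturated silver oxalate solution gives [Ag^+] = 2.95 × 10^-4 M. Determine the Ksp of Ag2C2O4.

Ksp = 1.28 x 10^-11

Ag2C2O4(s) ⇌ 2 Ag^+(aq) + C2O4^2-(aq)
Stoichiometry gives [C2O4^2-] = (1/2)[Ag^+] = 1.475 x 10^-4 M.
Ksp = [Ag^+]^2[C2O4^2-]
Ksp = (2.95 × 10^-4)^2 × 1.475 × 10^-4 = 1.28 x 10^-11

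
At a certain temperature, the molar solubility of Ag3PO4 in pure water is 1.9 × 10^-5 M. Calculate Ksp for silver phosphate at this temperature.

3.5e-18

Ag3PO4(s) ⇌ 3 Ag^+(aq) + PO4^3-(aq)
With molar solubility s: [Ag^+] = 3s, [PO4^3-] = s.
Ksp = [Ag^+]^3[PO4^3-]
So Ksp = (3s)^3 × s = 27s^4
Ksp = 27 × (1.9 × 10^-5)^4 = 3.5 × 10^-18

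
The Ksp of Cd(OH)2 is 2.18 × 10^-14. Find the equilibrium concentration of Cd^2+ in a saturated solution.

1.76 x 10^-5 M

Cd(OH)2(s) ⇌ Cd^2+ + 2 OH^-
Ksp = [Cd^2+][OH^-]^2
With molar solubility s: [Cd^2+] = s, [OH^-] = 2s.
Substituting: Ksp = s(2s)^2 = 4s^3
s^3 = 2.18 × 10^-14 / 4, so s = 1.760 × 10^-5 M
[Cd^2+] = s = 1.76 x 10^-5 M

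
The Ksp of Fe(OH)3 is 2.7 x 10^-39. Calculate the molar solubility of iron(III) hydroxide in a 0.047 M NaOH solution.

s ≈ 2.6 × 10^-35 M

Fe(OH)3(s) ⇌ Fe^3+(aq) + 3 OH^-(aq)
Ksp = [Fe^3+][OH^-]^3
Let s be the molar solubility in this solution. [Fe^3+] = s, [OH^-] = 0.047 + 3s ≈ 0.047 (since OH^- from NaOH dominates).
Ksp ≈ s × (0.047)^3
s = 2.6 × 10^-35 M
Check: 3s = 7.8 × 10^-35 ≪ 0.047, so the approximation is valid.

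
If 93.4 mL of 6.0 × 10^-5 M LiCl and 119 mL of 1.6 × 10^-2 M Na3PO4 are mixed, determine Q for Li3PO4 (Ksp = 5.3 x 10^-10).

Q = 1.6e-16

Total volume = 93.4 + 119 = 212.4 mL.
[Li^+] = 6.0 x 10^-5 × (93.4/212.4) = 2.64 x 10^-5 M
[PO4^3-] = 1.6 × 10^-2 × (119/212.4) = 8.96 × 10^-3 M
Li3PO4(s) ⇌ 3 Li^+ + PO4^3-, so Q = [Li^+]^3[PO4^3-]
Q = (2.64 × 10^-5)^3(8.96 × 10^-3) = 1.6 × 10^-16
Q < Ksp, so no precipitate of Li3PO4 forms.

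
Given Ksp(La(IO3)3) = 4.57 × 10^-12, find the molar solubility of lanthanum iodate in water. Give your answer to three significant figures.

La(IO3)3(s) <=> La^3+ + 3 IO3^-
Ksp = [La^3+][IO3^-]^3
With molar solubility s: [La^3+] = s, [IO3^-] = 3s.
So Ksp = s × (3s)^3 = 27s^4
s^4 = 4.57 × 10^-12 / 27, so s = 6.41 × 10^-4 M

s = 6.41 × 10^-4 M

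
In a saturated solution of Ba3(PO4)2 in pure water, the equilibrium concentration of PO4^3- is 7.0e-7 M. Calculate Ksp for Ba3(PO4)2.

5.7 × 10^-31

Ba3(PO4)2(s) ⇌ 3 Ba^2+ + 2 PO4^3-
Stoichiometry gives [Ba^2+] = (3/2)[PO4^3-] = 1.05 x 10^-6 M.
Ksp = [Ba^2+]^3[PO4^3-]^2
Ksp = (1.05 × 10^-6)^3 × (7.0 × 10^-7)^2 = 5.7 x 10^-31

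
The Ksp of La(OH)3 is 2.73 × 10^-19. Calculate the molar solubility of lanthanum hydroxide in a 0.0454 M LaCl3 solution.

La(OH)3(s) ⇌ La^3+(aq) + 3 OH^-(aq)
Ksp = [La^3+][OH^-]^3
If s mol/L dissolves here, [La^3+] = 0.0454 + s ≈ 0.0454, [OH^-] = 3s (Ksp is small, so little additional dissolves).
Ksp ≈ 0.0454 × (3s)^3
s = 6.06 × 10^-7 M
Check: s = 6.1 x 10^-7 ≪ 0.0454, so the approximation is valid.

s = 6.06 × 10^-7 M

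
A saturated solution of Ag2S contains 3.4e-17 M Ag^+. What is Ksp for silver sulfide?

Ag2S(s) ⇌ 2 Ag^+ + S^2-
Stoichiometry gives [S^2-] = (1/2)[Ag^+] = 1.70 × 10^-17 M.
Ksp = [Ag^+]^2[S^2-]
Ksp = (3.4 × 10^-17)^2 × 1.70 x 10^-17 = 2.0 × 10^-50

2.0e-50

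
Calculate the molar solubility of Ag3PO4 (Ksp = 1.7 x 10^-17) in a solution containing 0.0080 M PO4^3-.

Ag3PO4(s) ⇌ 3 Ag^+ + PO4^3-
Ksp = [Ag^+]^3[PO4^3-]
Let s = moles of Ag3PO4 that dissolve per litre. [Ag^+] = 3s, [PO4^3-] = 0.0080 + s ≈ 0.0080 (Ksp is small, so little additional dissolves).
Ksp ≈ (3s)^3 × 0.0080
s = 4.3 × 10^-6 M
Check: s = 4.3 x 10^-6 ≪ 0.0080, so the approximation is valid.

4.3 x 10^-6 M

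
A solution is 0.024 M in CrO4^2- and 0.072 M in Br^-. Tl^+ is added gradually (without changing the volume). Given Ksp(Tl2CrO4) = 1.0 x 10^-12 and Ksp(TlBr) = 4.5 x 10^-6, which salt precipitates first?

Tl2CrO4

Each salt begins to precipitate when Q = Ksp, i.e. when [Tl^+] reaches its threshold.
For Tl2CrO4: 1.0 x 10^-12 = 0.024 × [Tl^+]^2  ⇒  [Tl^+] = 6.5 × 10^-6 M.
For TlBr: 4.5 x 10^-6 = 0.072 × [Tl^+]  ⇒  [Tl^+] = 6.3 x 10^-5 M.
The salt with the lower threshold [Tl^+] precipitates first: Tl2CrO4.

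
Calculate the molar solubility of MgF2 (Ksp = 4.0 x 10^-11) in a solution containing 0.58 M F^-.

MgF2(s) ⇌ Mg^2+(aq) + 2 F^-(aq)
Ksp = [Mg^2+][F^-]^2
Let s = moles of MgF2 that dissolve per litre. [Mg^2+] = s, [F^-] = 0.58 + 2s ≈ 0.58 (since the F^- already present dominates).
Ksp ≈ s × (0.58)^2
s = 1.2 × 10^-10 M
Check: 2s = 2.4 × 10^-10 ≪ 0.58, so the approximation is valid.

1.2e-10 M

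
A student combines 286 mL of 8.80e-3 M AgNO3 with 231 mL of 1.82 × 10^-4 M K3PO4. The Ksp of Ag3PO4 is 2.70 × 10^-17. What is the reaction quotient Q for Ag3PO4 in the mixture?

9.38 × 10^-12

Total volume = 286 + 231 = 517 mL.
[Ag^+] = 8.80 × 10^-3 × (286/517) = 4.868 × 10^-3 M
[PO4^3-] = 1.82 × 10^-4 × (231/517) = 8.132 x 10^-5 M
Ag3PO4(s) ⇌ 3 Ag^+ + PO4^3-, so Q = [Ag^+]^3[PO4^3-]
Q = (4.868 x 10^-3)^3(8.132 x 10^-5) = 9.38 × 10^-12
Q > Ksp, so Ag3PO4 will precipitate.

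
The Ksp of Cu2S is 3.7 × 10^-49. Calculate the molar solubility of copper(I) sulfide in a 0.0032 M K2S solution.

Cu2S(s) ⇌ 2 Cu^+(aq) + S^2-(aq)
Ksp = [Cu^+]^2[S^2-]
Let s = moles of Cu2S that dissolve per litre. [Cu^+] = 2s, [S^2-] = 0.0032 + s ≈ 0.0032 (Ksp is small, so little additional dissolves).
Ksp ≈ (2s)^2 × 0.0032
s = 5.4 × 10^-24 M
Check: s = 5.4 x 10^-24 ≪ 0.0032, so the approximation is valid.

5.4 × 10^-24 M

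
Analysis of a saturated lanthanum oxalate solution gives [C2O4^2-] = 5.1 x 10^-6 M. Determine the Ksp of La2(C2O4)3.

Ksp = 1.5 x 10^-27

La2(C2O4)3(s) <=> 2 La^3+ + 3 C2O4^2-
Stoichiometry gives [La^3+] = (2/3)[C2O4^2-] = 3.40 × 10^-6 M.
Ksp = [La^3+]^2[C2O4^2-]^3
Ksp = (3.40 × 10^-6)^2 × (5.1 × 10^-6)^3 = 1.5 × 10^-27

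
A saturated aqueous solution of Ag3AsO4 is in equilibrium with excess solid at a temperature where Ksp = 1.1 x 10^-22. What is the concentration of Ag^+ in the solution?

[Ag^+] ≈ 4.3e-6 M

Ag3AsO4(s) ⇌ 3 Ag^+(aq) + AsO4^3-(aq)
Ksp = [Ag^+]^3[AsO4^3-]
For each mole of Ag3AsO4 that dissolves: [Ag^+] = 3s, [AsO4^3-] = s.
So Ksp = (3s)^3 × s = 27s^4
s^4 = 1.1 x 10^-22 / 27, so s = 1.42 x 10^-6 M
[Ag^+] = 3s = 4.3 × 10^-6 M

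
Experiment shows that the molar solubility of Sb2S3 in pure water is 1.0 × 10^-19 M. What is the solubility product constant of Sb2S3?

Ksp ≈ 1.1 × 10^-93

Sb2S3(s) ⇌ 2 Sb^3+(aq) + 3 S^2-(aq)
Let s = molar solubility. Then [Sb^3+] = 2s and [S^2-] = 3s.
Ksp = [Sb^3+]^2[S^2-]^3
Substituting: Ksp = (2s)^2(3s)^3 = 108s^5
With s = 1.0 x 10^-19: Ksp = 1.1 × 10^-93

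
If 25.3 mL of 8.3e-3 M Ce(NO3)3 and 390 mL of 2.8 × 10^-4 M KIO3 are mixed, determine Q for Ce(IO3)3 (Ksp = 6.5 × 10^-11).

9.2e-15

Total volume = 25.3 + 390 = 415.3 mL.
[Ce^3+] = 8.3 × 10^-3 × (25.3/415.3) = 5.06 x 10^-4 M
[IO3^-] = 2.8 x 10^-4 × (390/415.3) = 2.63 × 10^-4 M
Ce(IO3)3(s) ⇌ Ce^3+ + 3 IO3^-, so Q = [Ce^3+][IO3^-]^3
Q = (5.06 x 10^-4)(2.63 x 10^-4)^3 = 9.2 × 10^-15
Q < Ksp, so no precipitate of Ce(IO3)3 forms.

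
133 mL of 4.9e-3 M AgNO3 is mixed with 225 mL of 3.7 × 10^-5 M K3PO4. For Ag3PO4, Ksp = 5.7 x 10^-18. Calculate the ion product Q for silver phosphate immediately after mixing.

Total volume = 133 + 225 = 358 mL.
[Ag^+] = 4.9 × 10^-3 × (133/358) = 1.82 x 10^-3 M
[PO4^3-] = 3.7 × 10^-5 × (225/358) = 2.33 x 10^-5 M
Ag3PO4(s) ⇌ 3 Ag^+ + PO4^3-, so Q = [Ag^+]^3[PO4^3-]
Q = (1.82 × 10^-3)^3(2.33 x 10^-5) = 1.4 × 10^-13
Q > Ksp, so Ag3PO4 will precipitate.

1.4 x 10^-13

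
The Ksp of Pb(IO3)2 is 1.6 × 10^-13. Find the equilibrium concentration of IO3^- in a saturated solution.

Pb(IO3)2(s) <=> Pb^2+(aq) + 2 IO3^-(aq)
Ksp = [Pb^2+][IO3^-]^2
Let s = molar solubility. Then [Pb^2+] = s and [IO3^-] = 2s.
So Ksp = s × (2s)^2 = 4s^3
s = (1.6 × 10^-13 / 4)^(1/3) = 3.42 × 10^-5 M
[IO3^-] = 2s = 6.8 × 10^-5 M

[IO3^-] = 6.8e-5 M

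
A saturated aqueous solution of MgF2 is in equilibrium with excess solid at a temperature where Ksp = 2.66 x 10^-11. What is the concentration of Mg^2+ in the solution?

[Mg^2+] ≈ 1.88 × 10^-4 M

MgF2(s) ⇌ Mg^2+ + 2 F^-
Ksp = [Mg^2+][F^-]^2
If s mol/L of MgF2 dissolves, [Mg^2+] = s and [F^-] = 2s.
Substituting: Ksp = s(2s)^2 = 4s^3
Solving, s = (2.66 x 10^-11/4)^(1/3) = 1.881 × 10^-4 M
[Mg^2+] = s = 1.88 × 10^-4 M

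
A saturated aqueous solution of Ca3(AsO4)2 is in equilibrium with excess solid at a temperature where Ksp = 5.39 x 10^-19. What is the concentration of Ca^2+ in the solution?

Ca3(AsO4)2(s) ⇌ 3 Ca^2+ + 2 AsO4^3-
Ksp = [Ca^2+]^3[AsO4^3-]^2
If s mol/L of Ca3(AsO4)2 dissolves, [Ca^2+] = 3s and [AsO4^3-] = 2s.
Ksp = (3s)^3(2s)^2 = 108s^5
s^5 = 5.39 x 10^-19 / 108, so s = 8.702 × 10^-5 M
[Ca^2+] = 3s = 2.61 x 10^-4 M

2.61 × 10^-4 M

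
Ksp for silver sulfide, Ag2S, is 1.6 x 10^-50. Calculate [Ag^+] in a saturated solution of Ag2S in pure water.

3.2 x 10^-17 M

Ag2S(s) <=> 2 Ag^+ + S^2-
Ksp = [Ag^+]^2[S^2-]
For each mole of Ag2S that dissolves: [Ag^+] = 2s, [S^2-] = s.
Substituting: Ksp = (2s)^2s = 4s^3
Solving, s = (1.6 x 10^-50/4)^(1/3) = 1.59 × 10^-17 M
[Ag^+] = 2s = 3.2 x 10^-17 M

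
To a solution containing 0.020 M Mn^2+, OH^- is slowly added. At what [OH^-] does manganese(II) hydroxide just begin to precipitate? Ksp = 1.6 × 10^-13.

Mn(OH)2(s) ⇌ Mn^2+(aq) + 2 OH^-(aq)
Ksp = [Mn^2+][OH^-]^2
Precipitation begins when Q = Ksp. With [Mn^2+] = 0.020 M:
1.6 × 10^-13 = (0.020) × [OH^-]^2
[OH^-] = (1.6 × 10^-13 / 2.0 × 10^-2)^(1/2) = 2.8 x 10^-6 M

2.8 × 10^-6 M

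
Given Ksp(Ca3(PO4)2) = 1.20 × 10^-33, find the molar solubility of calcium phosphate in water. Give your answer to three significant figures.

1.02 × 10^-7 M

Ca3(PO4)2(s) <=> 3 Ca^2+(aq) + 2 PO4^3-(aq)
Ksp = [Ca^2+]^3[PO4^3-]^2
Let s = molar solubility. Then [Ca^2+] = 3s and [PO4^3-] = 2s.
So Ksp = (3s)^3 × (2s)^2 = 108s^5
s = (1.20 × 10^-33 / 108)^(1/5) = 1.02 × 10^-7 M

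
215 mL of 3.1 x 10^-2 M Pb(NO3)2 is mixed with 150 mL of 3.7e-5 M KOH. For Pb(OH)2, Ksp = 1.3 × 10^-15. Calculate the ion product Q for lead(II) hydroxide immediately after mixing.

Q ≈ 4.2 × 10^-12

Total volume = 215 + 150 = 365 mL.
[Pb^2+] = 3.1 × 10^-2 × (215/365) = 1.83 x 10^-2 M
[OH^-] = 3.7 × 10^-5 × (150/365) = 1.52 × 10^-5 M
Pb(OH)2(s) ⇌ Pb^2+(aq) + 2 OH^-(aq), so Q = [Pb^2+][OH^-]^2
Q = (1.83 × 10^-2)(1.52 × 10^-5)^2 = 4.2 × 10^-12
Q > Ksp, so Pb(OH)2 will precipitate.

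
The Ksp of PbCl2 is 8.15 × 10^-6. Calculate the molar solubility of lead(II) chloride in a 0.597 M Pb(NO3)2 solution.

PbCl2(s) ⇌ Pb^2+ + 2 Cl^-
Ksp = [Pb^2+][Cl^-]^2
If s mol/L dissolves here, [Pb^2+] = 0.597 + s ≈ 0.597, [Cl^-] = 2s (common-ion effect: Pb^2+ is already 0.597 M).
Ksp ≈ 0.597 × (2s)^2
s = 1.85 × 10^-3 M
Check: s = 1.8 × 10^-3 ≪ 0.597, so the approximation is valid.

1.85 × 10^-3 M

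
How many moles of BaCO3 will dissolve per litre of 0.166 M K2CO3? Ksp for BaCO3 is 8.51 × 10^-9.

BaCO3(s) ⇌ Ba^2+ + CO3^2-
Ksp = [Ba^2+][CO3^2-]
If s mol/L dissolves here, [Ba^2+] = s, [CO3^2-] = 0.166 + s ≈ 0.166 (since CO3^2- from K2CO3 dominates).
Ksp ≈ s × 0.166
s = 5.13 × 10^-8 M
Check: s = 5.1 × 10^-8 ≪ 0.166, so the approximation is valid.

5.13 × 10^-8 M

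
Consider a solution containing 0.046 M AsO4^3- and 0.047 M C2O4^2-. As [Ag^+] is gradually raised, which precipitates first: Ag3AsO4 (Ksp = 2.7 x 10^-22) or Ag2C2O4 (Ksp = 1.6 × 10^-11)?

Ag3AsO4

Precipitation of each salt starts when its ion product equals its Ksp.
For Ag3AsO4: 2.7 x 10^-22 = 0.046 × [Ag^+]^3  ⇒  [Ag^+] = 1.8 × 10^-7 M.
For Ag2C2O4: 1.6 × 10^-11 = 0.047 × [Ag^+]^2  ⇒  [Ag^+] = 1.8 x 10^-5 M.
The salt with the lower threshold [Ag^+] precipitates first: Ag3AsO4.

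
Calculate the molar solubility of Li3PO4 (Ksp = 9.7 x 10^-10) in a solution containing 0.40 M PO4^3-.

s = 4.5e-4 M

Li3PO4(s) ⇌ 3 Li^+ + PO4^3-
Ksp = [Li^+]^3[PO4^3-]
Let s be the molar solubility in this solution. [Li^+] = 3s, [PO4^3-] = 0.40 + s ≈ 0.40 (Ksp is small, so little additional dissolves).
Ksp ≈ (3s)^3 × 0.40
s = 4.5 × 10^-4 M
Check: s = 4.5 × 10^-4 ≪ 0.40, so the approximation is valid.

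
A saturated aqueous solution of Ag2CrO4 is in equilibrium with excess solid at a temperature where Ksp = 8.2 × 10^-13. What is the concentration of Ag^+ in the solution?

Ag2CrO4(s) ⇌ 2 Ag^+ + CrO4^2-
Ksp = [Ag^+]^2[CrO4^2-]
Let s = molar solubility. Then [Ag^+] = 2s and [CrO4^2-] = s.
So Ksp = (2s)^2 × s = 4s^3
Solving, s = (8.2 × 10^-13/4)^(1/3) = 5.90 x 10^-5 M
[Ag^+] = 2s = 1.2 × 10^-4 M

[Ag^+] = 1.2 × 10^-4 M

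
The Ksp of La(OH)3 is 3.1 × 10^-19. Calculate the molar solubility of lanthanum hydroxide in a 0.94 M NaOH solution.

s = 3.7 x 10^-19 M

La(OH)3(s) ⇌ La^3+ + 3 OH^-
Ksp = [La^3+][OH^-]^3
If s mol/L dissolves here, [La^3+] = s, [OH^-] = 0.94 + 3s ≈ 0.94 (since OH^- from NaOH dominates).
Ksp ≈ s × (0.94)^3
s = 3.7 × 10^-19 M
Check: 3s = 1.1 x 10^-18 ≪ 0.94, so the approximation is valid.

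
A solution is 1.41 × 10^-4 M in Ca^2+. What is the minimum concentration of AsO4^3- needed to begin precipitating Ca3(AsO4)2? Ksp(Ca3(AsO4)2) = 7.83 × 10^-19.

5.29e-4 M

Ca3(AsO4)2(s) ⇌ 3 Ca^2+ + 2 AsO4^3-
Ksp = [Ca^2+]^3[AsO4^3-]^2
Precipitation begins when Q = Ksp. With [Ca^2+] = 1.41 × 10^-4 M:
7.83 × 10^-19 = (1.41 × 10^-4)^3 × [AsO4^3-]^2
[AsO4^3-] = (7.83 × 10^-19 / 2.803 × 10^-12)^(1/2) = 5.29 x 10^-4 M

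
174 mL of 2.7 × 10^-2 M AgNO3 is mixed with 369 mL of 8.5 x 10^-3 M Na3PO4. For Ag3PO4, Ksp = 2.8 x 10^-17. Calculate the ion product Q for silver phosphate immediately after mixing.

Total volume = 174 + 369 = 543 mL.
[Ag^+] = 2.7 × 10^-2 × (174/543) = 8.65 × 10^-3 M
[PO4^3-] = 8.5 × 10^-3 × (369/543) = 5.78 x 10^-3 M
Ag3PO4(s) <=> 3 Ag^+ + PO4^3-, so Q = [Ag^+]^3[PO4^3-]
Q = (8.65 × 10^-3)^3(5.78 × 10^-3) = 3.7 x 10^-9
Q > Ksp, so Ag3PO4 will precipitate.

Q = 3.7e-9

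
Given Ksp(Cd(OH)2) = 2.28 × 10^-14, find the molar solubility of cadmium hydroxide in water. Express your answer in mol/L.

Cd(OH)2(s) <=> Cd^2+ + 2 OH^-
Ksp = [Cd^2+][OH^-]^2
If s mol/L of Cd(OH)2 dissolves, [Cd^2+] = s and [OH^-] = 2s.
So Ksp = s × (2s)^2 = 4s^3
s = (2.28 × 10^-14 / 4)^(1/3) = 1.79 × 10^-5 M

s = 1.79 × 10^-5 M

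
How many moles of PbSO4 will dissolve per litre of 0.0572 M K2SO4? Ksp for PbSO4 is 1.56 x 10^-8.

s ≈ 2.73 × 10^-7 M

PbSO4(s) <=> Pb^2+ + SO4^2-
Ksp = [Pb^2+][SO4^2-]
Let s be the molar solubility in this solution. [Pb^2+] = s, [SO4^2-] = 0.0572 + s ≈ 0.0572 (common-ion effect: SO4^2- is already 0.0572 M).
Ksp ≈ s × 0.0572
s = 2.73 x 10^-7 M
Check: s = 2.7 × 10^-7 ≪ 0.0572, so the approximation is valid.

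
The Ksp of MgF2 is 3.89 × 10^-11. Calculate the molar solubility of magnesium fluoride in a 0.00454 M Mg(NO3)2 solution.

MgF2(s) <=> Mg^2+(aq) + 2 F^-(aq)
Ksp = [Mg^2+][F^-]^2
Let s = moles of MgF2 that dissolve per litre. [Mg^2+] = 0.00454 + s ≈ 0.00454, [F^-] = 2s (common-ion effect: Mg^2+ is already 0.00454 M).
Ksp ≈ 0.00454 × (2s)^2
s = 4.63 x 10^-5 M
Check: s = 4.6 x 10^-5 ≪ 0.00454, so the approximation is valid.

4.63 x 10^-5 M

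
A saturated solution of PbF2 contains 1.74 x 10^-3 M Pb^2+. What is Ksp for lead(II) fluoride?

PbF2(s) ⇌ Pb^2+ + 2 F^-
Stoichiometry gives [F^-] = (2/1)[Pb^2+] = 3.480 × 10^-3 M.
Ksp = [Pb^2+][F^-]^2
Ksp = 1.74 × 10^-3 × (3.480 × 10^-3)^2 = 2.11 × 10^-8

2.11 × 10^-8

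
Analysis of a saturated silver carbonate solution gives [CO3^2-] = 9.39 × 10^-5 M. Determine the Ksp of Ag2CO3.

Ag2CO3(s) ⇌ 2 Ag^+ + CO3^2-
Stoichiometry gives [Ag^+] = (2/1)[CO3^2-] = 1.878 × 10^-4 M.
Ksp = [Ag^+]^2[CO3^2-]
Ksp = (1.878 x 10^-4)^2 × 9.39 × 10^-5 = 3.31 x 10^-12

3.31 × 10^-12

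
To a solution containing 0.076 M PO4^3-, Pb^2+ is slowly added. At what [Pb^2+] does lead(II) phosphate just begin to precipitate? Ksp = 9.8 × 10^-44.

[Pb^2+] = 2.6 × 10^-14 M

Pb3(PO4)2(s) ⇌ 3 Pb^2+ + 2 PO4^3-
Ksp = [Pb^2+]^3[PO4^3-]^2
Precipitation begins when Q = Ksp. With [PO4^3-] = 0.076 M:
9.8 × 10^-44 = (0.076)^2 × [Pb^2+]^3
[Pb^2+] = (9.8 × 10^-44 / 5.78 × 10^-3)^(1/3) = 2.6 × 10^-14 M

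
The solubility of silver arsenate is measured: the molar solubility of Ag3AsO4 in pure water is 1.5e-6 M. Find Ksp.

Ag3AsO4(s) ⇌ 3 Ag^+(aq) + AsO4^3-(aq)
If s mol/L of Ag3AsO4 dissolves, [Ag^+] = 3s and [AsO4^3-] = s.
Ksp = [Ag^+]^3[AsO4^3-]
So Ksp = (3s)^3 × s = 27s^4
With s = 1.5 × 10^-6: Ksp = 1.4 × 10^-22

Ksp ≈ 1.4e-22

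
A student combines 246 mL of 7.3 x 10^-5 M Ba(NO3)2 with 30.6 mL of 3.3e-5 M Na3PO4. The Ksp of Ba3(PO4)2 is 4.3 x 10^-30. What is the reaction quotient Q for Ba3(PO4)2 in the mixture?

Total volume = 246 + 30.6 = 276.6 mL.
[Ba^2+] = 7.3 × 10^-5 × (246/276.6) = 6.49 x 10^-5 M
[PO4^3-] = 3.3 × 10^-5 × (30.6/276.6) = 3.65 x 10^-6 M
Ba3(PO4)2(s) <=> 3 Ba^2+(aq) + 2 PO4^3-(aq), so Q = [Ba^2+]^3[PO4^3-]^2
Q = (6.49 × 10^-5)^3(3.65 × 10^-6)^2 = 3.6 x 10^-24
Q > Ksp, so Ba3(PO4)2 will precipitate.

Q = 3.6e-24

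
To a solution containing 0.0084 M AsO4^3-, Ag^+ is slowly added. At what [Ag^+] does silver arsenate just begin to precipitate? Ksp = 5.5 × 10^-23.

1.9e-7 M

Ag3AsO4(s) ⇌ 3 Ag^+(aq) + AsO4^3-(aq)
Ksp = [Ag^+]^3[AsO4^3-]
Precipitation begins when Q = Ksp. With [AsO4^3-] = 0.0084 M:
5.5 × 10^-23 = (0.0084) × [Ag^+]^3
[Ag^+] = (5.5 × 10^-23 / 8.4 × 10^-3)^(1/3) = 1.9 × 10^-7 M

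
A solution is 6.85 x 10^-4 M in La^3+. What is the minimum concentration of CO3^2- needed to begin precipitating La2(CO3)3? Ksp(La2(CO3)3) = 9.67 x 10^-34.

1.27 × 10^-9 M

La2(CO3)3(s) <=> 2 La^3+ + 3 CO3^2-
Ksp = [La^3+]^2[CO3^2-]^3
Precipitation begins when Q = Ksp. With [La^3+] = 6.85 x 10^-4 M:
9.67 x 10^-34 = (6.85 x 10^-4)^2 × [CO3^2-]^3
[CO3^2-] = (9.67 x 10^-34 / 4.692 × 10^-7)^(1/3) = 1.27 x 10^-9 M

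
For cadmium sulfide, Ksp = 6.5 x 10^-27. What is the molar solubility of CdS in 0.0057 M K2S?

CdS(s) <=> Cd^2+ + S^2-
Ksp = [Cd^2+][S^2-]
Let s be the molar solubility in this solution. [Cd^2+] = s, [S^2-] = 0.0057 + s ≈ 0.0057 (since S^2- from K2S dominates).
Ksp ≈ s × 0.0057
s = 1.1 × 10^-24 M
Check: s = 1.1 × 10^-24 ≪ 0.0057, so the approximation is valid.

s ≈ 1.1e-24 M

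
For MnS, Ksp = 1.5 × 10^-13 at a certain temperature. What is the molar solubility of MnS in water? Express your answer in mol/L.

3.9e-7 M

MnS(s) ⇌ Mn^2+ + S^2-
Ksp = [Mn^2+][S^2-]
For each mole of MnS that dissolves: [Mn^2+] = s, [S^2-] = s.
Ksp = s^2
s = (1.5 × 10^-13)^(1/2) = 3.9 x 10^-7 M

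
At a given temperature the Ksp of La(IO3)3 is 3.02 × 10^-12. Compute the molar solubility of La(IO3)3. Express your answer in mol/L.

La(IO3)3(s) <=> La^3+(aq) + 3 IO3^-(aq)
Ksp = [La^3+][IO3^-]^3
Let s = molar solubility. Then [La^3+] = s and [IO3^-] = 3s.
Substituting: Ksp = s(3s)^3 = 27s^4
s^4 = 3.02 × 10^-12 / 27, so s = 5.78 x 10^-4 M

s = 5.78e-4 M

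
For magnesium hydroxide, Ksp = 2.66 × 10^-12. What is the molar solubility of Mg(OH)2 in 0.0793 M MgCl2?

Mg(OH)2(s) ⇌ Mg^2+ + 2 OH^-
Ksp = [Mg^2+][OH^-]^2
If s mol/L dissolves here, [Mg^2+] = 0.0793 + s ≈ 0.0793, [OH^-] = 2s (common-ion effect: Mg^2+ is already 0.0793 M).
Ksp ≈ 0.0793 × (2s)^2
s = 2.90 x 10^-6 M
Check: s = 2.9 x 10^-6 ≪ 0.0793, so the approximation is valid.

s ≈ 2.90 × 10^-6 M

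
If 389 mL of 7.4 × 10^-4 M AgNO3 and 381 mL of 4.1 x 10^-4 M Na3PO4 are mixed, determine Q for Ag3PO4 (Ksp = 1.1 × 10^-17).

Q = 1.1 × 10^-14

Total volume = 389 + 381 = 770 mL.
[Ag^+] = 7.4 × 10^-4 × (389/770) = 3.74 × 10^-4 M
[PO4^3-] = 4.1 × 10^-4 × (381/770) = 2.03 x 10^-4 M
Ag3PO4(s) ⇌ 3 Ag^+ + PO4^3-, so Q = [Ag^+]^3[PO4^3-]
Q = (3.74 × 10^-4)^3(2.03 x 10^-4) = 1.1 × 10^-14
Q > Ksp, so Ag3PO4 will precipitate.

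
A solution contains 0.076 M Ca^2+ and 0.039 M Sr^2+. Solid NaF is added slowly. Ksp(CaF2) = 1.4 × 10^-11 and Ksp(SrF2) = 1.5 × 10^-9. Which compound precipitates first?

CaF2

Each salt begins to precipitate when Q = Ksp, i.e. when [F^-] reaches its threshold.
For CaF2: 1.4 × 10^-11 = 0.076 × [F^-]^2  ⇒  [F^-] = 1.4 x 10^-5 M.
For SrF2: 1.5 × 10^-9 = 0.039 × [F^-]^2  ⇒  [F^-] = 2.0 × 10^-4 M.
The salt with the lower threshold [F^-] precipitates first: CaF2.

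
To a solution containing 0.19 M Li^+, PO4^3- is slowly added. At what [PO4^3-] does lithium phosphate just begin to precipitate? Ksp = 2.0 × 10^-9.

[PO4^3-] ≈ 2.9e-7 M

Li3PO4(s) <=> 3 Li^+ + PO4^3-
Ksp = [Li^+]^3[PO4^3-]
Precipitation begins when Q = Ksp. With [Li^+] = 0.19 M:
2.0 × 10^-9 = (0.19)^3 × [PO4^3-]
[PO4^3-] = (2.0 × 10^-9 / 6.86 × 10^-3) = 2.9 x 10^-7 M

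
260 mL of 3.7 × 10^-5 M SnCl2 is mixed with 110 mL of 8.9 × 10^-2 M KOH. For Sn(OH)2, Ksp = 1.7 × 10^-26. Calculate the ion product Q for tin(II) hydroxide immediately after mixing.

Q = 1.8 × 10^-8

Total volume = 260 + 110 = 370 mL.
[Sn^2+] = 3.7 × 10^-5 × (260/370) = 2.60 × 10^-5 M
[OH^-] = 8.9 × 10^-2 × (110/370) = 2.65 x 10^-2 M
Sn(OH)2(s) <=> Sn^2+ + 2 OH^-, so Q = [Sn^2+][OH^-]^2
Q = (2.60 x 10^-5)(2.65 × 10^-2)^2 = 1.8 × 10^-8
Q > Ksp, so Sn(OH)2 will precipitate.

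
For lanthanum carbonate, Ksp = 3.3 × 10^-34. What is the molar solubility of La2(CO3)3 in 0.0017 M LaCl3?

s ≈ 1.6 x 10^-10 M

La2(CO3)3(s) ⇌ 2 La^3+(aq) + 3 CO3^2-(aq)
Ksp = [La^3+]^2[CO3^2-]^3
If s mol/L dissolves here, [La^3+] = 0.0017 + 2s ≈ 0.0017, [CO3^2-] = 3s (common-ion effect: La^3+ is already 0.0017 M).
Ksp ≈ (0.0017)^2 × (3s)^3
s = 1.6 × 10^-10 M
Check: 2s = 3.2 x 10^-10 ≪ 0.0017, so the approximation is valid.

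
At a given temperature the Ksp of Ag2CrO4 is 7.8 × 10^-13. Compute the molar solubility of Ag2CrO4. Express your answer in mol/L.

Ag2CrO4(s) ⇌ 2 Ag^+ + CrO4^2-
Ksp = [Ag^+]^2[CrO4^2-]
If s mol/L of Ag2CrO4 dissolves, [Ag^+] = 2s and [CrO4^2-] = s.
So Ksp = (2s)^2 × s = 4s^3
s^3 = 7.8 × 10^-13 / 4, so s = 5.8 x 10^-5 M

5.8 x 10^-5 M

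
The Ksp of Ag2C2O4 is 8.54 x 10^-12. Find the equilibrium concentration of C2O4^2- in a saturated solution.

[C2O4^2-] ≈ 1.29e-4 M

Ag2C2O4(s) ⇌ 2 Ag^+(aq) + C2O4^2-(aq)
Ksp = [Ag^+]^2[C2O4^2-]
With molar solubility s: [Ag^+] = 2s, [C2O4^2-] = s.
Substituting: Ksp = (2s)^2s = 4s^3
Solving, s = (8.54 x 10^-12/4)^(1/3) = 1.288 × 10^-4 M
[C2O4^2-] = s = 1.29 × 10^-4 M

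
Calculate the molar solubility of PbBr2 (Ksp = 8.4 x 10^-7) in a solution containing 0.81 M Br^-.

s ≈ 1.3 x 10^-6 M

PbBr2(s) ⇌ Pb^2+ + 2 Br^-
Ksp = [Pb^2+][Br^-]^2
Let s = moles of PbBr2 that dissolve per litre. [Pb^2+] = s, [Br^-] = 0.81 + 2s ≈ 0.81 (common-ion effect: Br^- is already 0.81 M).
Ksp ≈ s × (0.81)^2
s = 1.3 × 10^-6 M
Check: 2s = 2.6 × 10^-6 ≪ 0.81, so the approximation is valid.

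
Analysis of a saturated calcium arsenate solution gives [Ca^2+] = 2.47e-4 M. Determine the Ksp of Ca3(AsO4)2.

Ca3(AsO4)2(s) <=> 3 Ca^2+ + 2 AsO4^3-
Stoichiometry gives [AsO4^3-] = (2/3)[Ca^2+] = 1.647 × 10^-4 M.
Ksp = [Ca^2+]^3[AsO4^3-]^2
Ksp = (2.47 x 10^-4)^3 × (1.647 × 10^-4)^2 = 4.09 x 10^-19

Ksp = 4.09 × 10^-19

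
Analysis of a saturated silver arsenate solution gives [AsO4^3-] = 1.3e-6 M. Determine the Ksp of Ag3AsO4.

Ksp = 7.7e-23

Ag3AsO4(s) <=> 3 Ag^+ + AsO4^3-
Stoichiometry gives [Ag^+] = (3/1)[AsO4^3-] = 3.90 × 10^-6 M.
Ksp = [Ag^+]^3[AsO4^3-]
Ksp = (3.90 × 10^-6)^3 × 1.3 × 10^-6 = 7.7 × 10^-23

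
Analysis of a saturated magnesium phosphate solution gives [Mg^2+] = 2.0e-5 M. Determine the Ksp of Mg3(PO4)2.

Mg3(PO4)2(s) ⇌ 3 Mg^2+(aq) + 2 PO4^3-(aq)
Stoichiometry gives [PO4^3-] = (2/3)[Mg^2+] = 1.33 x 10^-5 M.
Ksp = [Mg^2+]^3[PO4^3-]^2
Ksp = (2.0 × 10^-5)^3 × (1.33 x 10^-5)^2 = 1.4 × 10^-24

Ksp ≈ 1.4 × 10^-24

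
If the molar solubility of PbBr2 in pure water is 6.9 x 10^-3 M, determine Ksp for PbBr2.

1.3 × 10^-6

PbBr2(s) <=> Pb^2+ + 2 Br^-
For each mole of PbBr2 that dissolves: [Pb^2+] = s, [Br^-] = 2s.
Ksp = [Pb^2+][Br^-]^2
Substituting: Ksp = s(2s)^2 = 4s^3
Ksp = 4 × (6.9 × 10^-3)^3 = 1.3 x 10^-6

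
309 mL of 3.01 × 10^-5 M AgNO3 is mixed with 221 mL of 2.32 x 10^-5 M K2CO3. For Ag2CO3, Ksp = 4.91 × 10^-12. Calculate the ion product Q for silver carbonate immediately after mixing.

Total volume = 309 + 221 = 530 mL.
[Ag^+] = 3.01 × 10^-5 × (309/530) = 1.755 x 10^-5 M
[CO3^2-] = 2.32 × 10^-5 × (221/530) = 9.674 x 10^-6 M
Ag2CO3(s) ⇌ 2 Ag^+ + CO3^2-, so Q = [Ag^+]^2[CO3^2-]
Q = (1.755 x 10^-5)^2(9.674 × 10^-6) = 2.98 x 10^-15
Q < Ksp, so no precipitate of Ag2CO3 forms.

2.98e-15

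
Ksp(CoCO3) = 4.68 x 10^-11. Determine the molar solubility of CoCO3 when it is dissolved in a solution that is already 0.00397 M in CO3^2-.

CoCO3(s) ⇌ Co^2+ + CO3^2-
Ksp = [Co^2+][CO3^2-]
If s mol/L dissolves here, [Co^2+] = s, [CO3^2-] = 0.00397 + s ≈ 0.00397 (common-ion effect: CO3^2- is already 0.00397 M).
Ksp ≈ s × 0.00397
s = 1.18 × 10^-8 M
Check: s = 1.2 x 10^-8 ≪ 0.00397, so the approximation is valid.

s ≈ 1.18e-8 M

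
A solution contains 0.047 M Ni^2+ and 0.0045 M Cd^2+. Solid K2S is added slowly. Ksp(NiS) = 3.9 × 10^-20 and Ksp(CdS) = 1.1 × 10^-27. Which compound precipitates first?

CdS

Precipitation of each salt starts when its ion product equals its Ksp.
For NiS: 3.9 × 10^-20 = 0.047 × [S^2-]  ⇒  [S^2-] = 8.3 x 10^-19 M.
For CdS: 1.1 × 10^-27 = 0.0045 × [S^2-]  ⇒  [S^2-] = 2.4 × 10^-25 M.
The salt with the lower threshold [S^2-] precipitates first: CdS.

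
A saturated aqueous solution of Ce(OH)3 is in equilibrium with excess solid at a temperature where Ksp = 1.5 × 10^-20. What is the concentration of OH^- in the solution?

[OH^-] = 1.5e-5 M

Ce(OH)3(s) ⇌ Ce^3+(aq) + 3 OH^-(aq)
Ksp = [Ce^3+][OH^-]^3
With molar solubility s: [Ce^3+] = s, [OH^-] = 3s.
So Ksp = s × (3s)^3 = 27s^4
s = (1.5 × 10^-20 / 27)^(1/4) = 4.85 x 10^-6 M
[OH^-] = 3s = 1.5 × 10^-5 M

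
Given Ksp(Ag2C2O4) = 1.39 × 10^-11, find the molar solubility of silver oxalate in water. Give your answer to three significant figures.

1.51e-4 M

Ag2C2O4(s) <=> 2 Ag^+(aq) + C2O4^2-(aq)
Ksp = [Ag^+]^2[C2O4^2-]
With molar solubility s: [Ag^+] = 2s, [C2O4^2-] = s.
So Ksp = (2s)^2 × s = 4s^3
s = (1.39 × 10^-11 / 4)^(1/3) = 1.51 x 10^-4 M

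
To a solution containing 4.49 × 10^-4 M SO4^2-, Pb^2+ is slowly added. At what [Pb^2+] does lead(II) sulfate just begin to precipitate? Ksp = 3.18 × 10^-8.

PbSO4(s) ⇌ Pb^2+(aq) + SO4^2-(aq)
Ksp = [Pb^2+][SO4^2-]
Precipitation begins when Q = Ksp. With [SO4^2-] = 4.49 × 10^-4 M:
3.18 × 10^-8 = (4.49 × 10^-4) × [Pb^2+]
[Pb^2+] = (3.18 × 10^-8 / 4.49 × 10^-4) = 7.08 x 10^-5 M

[Pb^2+] ≈ 7.08e-5 M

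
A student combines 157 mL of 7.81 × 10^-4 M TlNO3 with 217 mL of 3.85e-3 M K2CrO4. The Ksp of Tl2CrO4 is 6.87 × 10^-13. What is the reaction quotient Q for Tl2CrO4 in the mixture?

Total volume = 157 + 217 = 374 mL.
[Tl^+] = 7.81 x 10^-4 × (157/374) = 3.279 × 10^-4 M
[CrO4^2-] = 3.85 × 10^-3 × (217/374) = 2.234 x 10^-3 M
Tl2CrO4(s) <=> 2 Tl^+(aq) + CrO4^2-(aq), so Q = [Tl^+]^2[CrO4^2-]
Q = (3.279 × 10^-4)^2(2.234 x 10^-3) = 2.40 × 10^-10
Q > Ksp, so Tl2CrO4 will precipitate.

Q = 2.40 × 10^-10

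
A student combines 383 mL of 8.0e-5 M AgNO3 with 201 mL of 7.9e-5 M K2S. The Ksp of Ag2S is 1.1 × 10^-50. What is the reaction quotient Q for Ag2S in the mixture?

Q = 7.5e-14

Total volume = 383 + 201 = 584 mL.
[Ag^+] = 8.0 × 10^-5 × (383/584) = 5.25 × 10^-5 M
[S^2-] = 7.9 × 10^-5 × (201/584) = 2.72 × 10^-5 M
Ag2S(s) ⇌ 2 Ag^+(aq) + S^2-(aq), so Q = [Ag^+]^2[S^2-]
Q = (5.25 × 10^-5)^2(2.72 × 10^-5) = 7.5 x 10^-14
Q > Ksp, so Ag2S will precipitate.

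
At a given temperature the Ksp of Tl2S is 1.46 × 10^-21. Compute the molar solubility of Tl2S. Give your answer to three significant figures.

Tl2S(s) <=> 2 Tl^+ + S^2-
Ksp = [Tl^+]^2[S^2-]
If s mol/L of Tl2S dissolves, [Tl^+] = 2s and [S^2-] = s.
So Ksp = (2s)^2 × s = 4s^3
s = (1.46 × 10^-21 / 4)^(1/3) = 7.15 × 10^-8 M

s = 7.15 x 10^-8 M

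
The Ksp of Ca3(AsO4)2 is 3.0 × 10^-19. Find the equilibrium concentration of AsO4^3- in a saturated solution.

1.5 x 10^-4 M

Ca3(AsO4)2(s) ⇌ 3 Ca^2+(aq) + 2 AsO4^3-(aq)
Ksp = [Ca^2+]^3[AsO4^3-]^2
Let s = molar solubility. Then [Ca^2+] = 3s and [AsO4^3-] = 2s.
Ksp = (3s)^3(2s)^2 = 108s^5
s = (3.0 × 10^-19 / 108)^(1/5) = 7.74 × 10^-5 M
[AsO4^3-] = 2s = 1.5 × 10^-4 M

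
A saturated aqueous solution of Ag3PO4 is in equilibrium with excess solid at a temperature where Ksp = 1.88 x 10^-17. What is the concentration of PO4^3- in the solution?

Ag3PO4(s) ⇌ 3 Ag^+ + PO4^3-
Ksp = [Ag^+]^3[PO4^3-]
If s mol/L of Ag3PO4 dissolves, [Ag^+] = 3s and [PO4^3-] = s.
Substituting: Ksp = (3s)^3s = 27s^4
Solving, s = (1.88 x 10^-17/27)^(1/4) = 2.889 × 10^-5 M
[PO4^3-] = s = 2.89 x 10^-5 M

[PO4^3-] = 2.89 x 10^-5 M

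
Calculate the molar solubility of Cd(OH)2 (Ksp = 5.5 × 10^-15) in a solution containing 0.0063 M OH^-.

Cd(OH)2(s) ⇌ Cd^2+ + 2 OH^-
Ksp = [Cd^2+][OH^-]^2
If s mol/L dissolves here, [Cd^2+] = s, [OH^-] = 0.0063 + 2s ≈ 0.0063 (Ksp is small, so little additional dissolves).
Ksp ≈ s × (0.0063)^2
s = 1.4 × 10^-10 M
Check: 2s = 2.8 × 10^-10 ≪ 0.0063, so the approximation is valid.

s = 1.4 × 10^-10 M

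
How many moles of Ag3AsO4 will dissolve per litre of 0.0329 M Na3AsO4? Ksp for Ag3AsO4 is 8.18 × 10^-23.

Ag3AsO4(s) <=> 3 Ag^+(aq) + AsO4^3-(aq)
Ksp = [Ag^+]^3[AsO4^3-]
Let s = moles of Ag3AsO4 that dissolve per litre. [Ag^+] = 3s, [AsO4^3-] = 0.0329 + s ≈ 0.0329 (since AsO4^3- from Na3AsO4 dominates).
Ksp ≈ (3s)^3 × 0.0329
s = 4.52 × 10^-8 M
Check: s = 4.5 × 10^-8 ≪ 0.0329, so the approximation is valid.

s ≈ 4.52 × 10^-8 M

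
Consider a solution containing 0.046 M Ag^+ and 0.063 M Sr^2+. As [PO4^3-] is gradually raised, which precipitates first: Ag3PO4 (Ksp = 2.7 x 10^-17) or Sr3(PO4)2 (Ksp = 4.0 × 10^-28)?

Each salt begins to precipitate when Q = Ksp, i.e. when [PO4^3-] reaches its threshold.
For Ag3PO4: 2.7 x 10^-17 = (0.046)^3 × [PO4^3-]  ⇒  [PO4^3-] = 2.8 × 10^-13 M.
For Sr3(PO4)2: 4.0 × 10^-28 = (0.063)^3 × [PO4^3-]^2  ⇒  [PO4^3-] = 1.3 × 10^-12 M.
The salt with the lower threshold [PO4^3-] precipitates first: Ag3PO4.

Ag3PO4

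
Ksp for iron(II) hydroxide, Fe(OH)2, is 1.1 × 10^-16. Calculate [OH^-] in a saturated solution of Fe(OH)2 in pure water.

Fe(OH)2(s) ⇌ Fe^2+(aq) + 2 OH^-(aq)
Ksp = [Fe^2+][OH^-]^2
Let s = molar solubility. Then [Fe^2+] = s and [OH^-] = 2s.
Ksp = s(2s)^2 = 4s^3
s = (1.1 × 10^-16 / 4)^(1/3) = 3.02 × 10^-6 M
[OH^-] = 2s = 6.0 x 10^-6 M

[OH^-] = 6.0 × 10^-6 M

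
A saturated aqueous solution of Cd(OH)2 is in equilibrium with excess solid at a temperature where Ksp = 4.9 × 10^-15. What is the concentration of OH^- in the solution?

Cd(OH)2(s) ⇌ Cd^2+(aq) + 2 OH^-(aq)
Ksp = [Cd^2+][OH^-]^2
If s mol/L of Cd(OH)2 dissolves, [Cd^2+] = s and [OH^-] = 2s.
So Ksp = s × (2s)^2 = 4s^3
Solving, s = (4.9 × 10^-15/4)^(1/3) = 1.07 x 10^-5 M
[OH^-] = 2s = 2.1 x 10^-5 M

[OH^-] ≈ 2.1 × 10^-5 M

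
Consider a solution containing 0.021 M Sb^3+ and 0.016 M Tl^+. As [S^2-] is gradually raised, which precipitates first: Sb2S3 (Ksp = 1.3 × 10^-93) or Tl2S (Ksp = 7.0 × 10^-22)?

Each salt begins to precipitate when Q = Ksp, i.e. when [S^2-] reaches its threshold.
For Sb2S3: 1.3 × 10^-93 = (0.021)^2 × [S^2-]^3  ⇒  [S^2-] = 1.4 × 10^-30 M.
For Tl2S: 7.0 × 10^-22 = (0.016)^2 × [S^2-]  ⇒  [S^2-] = 2.7 x 10^-18 M.
The salt with the lower threshold [S^2-] precipitates first: Sb2S3.

Sb2S3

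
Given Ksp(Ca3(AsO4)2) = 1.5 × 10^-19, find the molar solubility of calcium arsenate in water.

Ca3(AsO4)2(s) ⇌ 3 Ca^2+ + 2 AsO4^3-
Ksp = [Ca^2+]^3[AsO4^3-]^2
With molar solubility s: [Ca^2+] = 3s, [AsO4^3-] = 2s.
So Ksp = (3s)^3 × (2s)^2 = 108s^5
Solving, s = (1.5 × 10^-19/108)^(1/5) = 6.7 x 10^-5 M

s ≈ 6.7 x 10^-5 M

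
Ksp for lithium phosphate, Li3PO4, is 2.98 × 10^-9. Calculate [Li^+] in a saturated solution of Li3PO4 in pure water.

9.72e-3 M

Li3PO4(s) ⇌ 3 Li^+ + PO4^3-
Ksp = [Li^+]^3[PO4^3-]
For each mole of Li3PO4 that dissolves: [Li^+] = 3s, [PO4^3-] = s.
Ksp = (3s)^3s = 27s^4
s = (2.98 × 10^-9 / 27)^(1/4) = 3.241 × 10^-3 M
[Li^+] = 3s = 9.72 x 10^-3 M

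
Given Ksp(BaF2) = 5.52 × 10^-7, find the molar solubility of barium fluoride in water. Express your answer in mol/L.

BaF2(s) <=> Ba^2+(aq) + 2 F^-(aq)
Ksp = [Ba^2+][F^-]^2
With molar solubility s: [Ba^2+] = s, [F^-] = 2s.
Ksp = s(2s)^2 = 4s^3
s = (5.52 × 10^-7 / 4)^(1/3) = 5.17 x 10^-3 M

s = 5.17 × 10^-3 M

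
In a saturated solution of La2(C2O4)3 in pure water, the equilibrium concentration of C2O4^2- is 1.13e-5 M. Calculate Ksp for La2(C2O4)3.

Ksp = 8.19e-26

La2(C2O4)3(s) ⇌ 2 La^3+(aq) + 3 C2O4^2-(aq)
Stoichiometry gives [La^3+] = (2/3)[C2O4^2-] = 7.533 × 10^-6 M.
Ksp = [La^3+]^2[C2O4^2-]^3
Ksp = (7.533 × 10^-6)^2 × (1.13 x 10^-5)^3 = 8.19 × 10^-26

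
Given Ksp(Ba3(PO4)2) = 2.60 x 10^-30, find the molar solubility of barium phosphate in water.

s ≈ 4.75 × 10^-7 M

Ba3(PO4)2(s) ⇌ 3 Ba^2+(aq) + 2 PO4^3-(aq)
Ksp = [Ba^2+]^3[PO4^3-]^2
For each mole of Ba3(PO4)2 that dissolves: [Ba^2+] = 3s, [PO4^3-] = 2s.
So Ksp = (3s)^3 × (2s)^2 = 108s^5
Solving, s = (2.60 x 10^-30/108)^(1/5) = 4.75 × 10^-7 M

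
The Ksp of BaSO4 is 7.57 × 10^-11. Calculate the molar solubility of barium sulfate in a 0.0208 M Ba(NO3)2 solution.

BaSO4(s) ⇌ Ba^2+(aq) + SO4^2-(aq)
Ksp = [Ba^2+][SO4^2-]
If s mol/L dissolves here, [Ba^2+] = 0.0208 + s ≈ 0.0208, [SO4^2-] = s (since Ba^2+ from Ba(NO3)2 dominates).
Ksp ≈ 0.0208 × s
s = 3.64 x 10^-9 M
Check: s = 3.6 × 10^-9 ≪ 0.0208, so the approximation is valid.

s ≈ 3.64 x 10^-9 M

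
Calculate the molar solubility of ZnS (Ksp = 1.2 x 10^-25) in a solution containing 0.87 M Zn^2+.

s = 1.4 × 10^-25 M

ZnS(s) <=> Zn^2+ + S^2-
Ksp = [Zn^2+][S^2-]
Let s = moles of ZnS that dissolve per litre. [Zn^2+] = 0.87 + s ≈ 0.87, [S^2-] = s (common-ion effect: Zn^2+ is already 0.87 M).
Ksp ≈ 0.87 × s
s = 1.4 x 10^-25 M
Check: s = 1.4 × 10^-25 ≪ 0.87, so the approximation is valid.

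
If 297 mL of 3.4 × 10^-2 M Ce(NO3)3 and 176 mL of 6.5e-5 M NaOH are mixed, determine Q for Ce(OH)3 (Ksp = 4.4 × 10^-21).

3.0 × 10^-16

Total volume = 297 + 176 = 473 mL.
[Ce^3+] = 3.4 × 10^-2 × (297/473) = 2.13 × 10^-2 M
[OH^-] = 6.5 × 10^-5 × (176/473) = 2.42 × 10^-5 M
Ce(OH)3(s) <=> Ce^3+ + 3 OH^-, so Q = [Ce^3+][OH^-]^3
Q = (2.13 x 10^-2)(2.42 × 10^-5)^3 = 3.0 × 10^-16
Q > Ksp, so Ce(OH)3 will precipitate.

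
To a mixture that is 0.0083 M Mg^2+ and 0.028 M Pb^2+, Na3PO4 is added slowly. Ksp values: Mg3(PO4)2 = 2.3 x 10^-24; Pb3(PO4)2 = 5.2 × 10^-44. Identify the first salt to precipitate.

Pb3(PO4)2

Each salt begins to precipitate when Q = Ksp, i.e. when [PO4^3-] reaches its threshold.
For Mg3(PO4)2: 2.3 x 10^-24 = (0.0083)^3 × [PO4^3-]^2  ⇒  [PO4^3-] = 2.0 × 10^-9 M.
For Pb3(PO4)2: 5.2 × 10^-44 = (0.028)^3 × [PO4^3-]^2  ⇒  [PO4^3-] = 4.9 × 10^-20 M.
The salt with the lower threshold [PO4^3-] precipitates first: Pb3(PO4)2.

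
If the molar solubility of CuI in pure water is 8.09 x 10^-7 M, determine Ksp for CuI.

Ksp ≈ 6.54 × 10^-13

CuI(s) <=> Cu^+ + I^-
Let s = molar solubility. Then [Cu^+] = s and [I^-] = s.
Ksp = [Cu^+][I^-]
Ksp = (s)(s) = s^2
Ksp = (8.09 × 10^-7)^2 = 6.54 × 10^-13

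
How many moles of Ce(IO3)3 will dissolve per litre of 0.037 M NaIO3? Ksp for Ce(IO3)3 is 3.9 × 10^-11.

Ce(IO3)3(s) <=> Ce^3+ + 3 IO3^-
Ksp = [Ce^3+][IO3^-]^3
If s mol/L dissolves here, [Ce^3+] = s, [IO3^-] = 0.037 + 3s ≈ 0.037 (since IO3^- from NaIO3 dominates).
Ksp ≈ s × (0.037)^3
s = 7.7 × 10^-7 M
Check: 3s = 2.3 × 10^-6 ≪ 0.037, so the approximation is valid.

s = 7.7 × 10^-7 M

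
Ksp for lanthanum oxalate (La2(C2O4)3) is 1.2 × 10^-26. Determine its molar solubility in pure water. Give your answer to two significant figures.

La2(C2O4)3(s) <=> 2 La^3+ + 3 C2O4^2-
Ksp = [La^3+]^2[C2O4^2-]^3
If s mol/L of La2(C2O4)3 dissolves, [La^3+] = 2s and [C2O4^2-] = 3s.
Ksp = (2s)^2(3s)^3 = 108s^5
s^5 = 1.2 × 10^-26 / 108, so s = 2.6 × 10^-6 M

2.6 × 10^-6 M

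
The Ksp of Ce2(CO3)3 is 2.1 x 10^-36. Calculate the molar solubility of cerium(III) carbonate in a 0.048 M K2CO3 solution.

Ce2(CO3)3(s) ⇌ 2 Ce^3+(aq) + 3 CO3^2-(aq)
Ksp = [Ce^3+]^2[CO3^2-]^3
Let s = moles of Ce2(CO3)3 that dissolve per litre. [Ce^3+] = 2s, [CO3^2-] = 0.048 + 3s ≈ 0.048 (since CO3^2- from K2CO3 dominates).
Ksp ≈ (2s)^2 × (0.048)^3
s = 6.9 × 10^-17 M
Check: 3s = 2.1 × 10^-16 ≪ 0.048, so the approximation is valid.

s ≈ 6.9 × 10^-17 M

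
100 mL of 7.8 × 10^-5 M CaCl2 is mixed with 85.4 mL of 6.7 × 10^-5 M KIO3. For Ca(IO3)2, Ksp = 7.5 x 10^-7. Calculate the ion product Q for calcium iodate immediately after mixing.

Total volume = 100 + 85.4 = 185.4 mL.
[Ca^2+] = 7.8 × 10^-5 × (100/185.4) = 4.21 × 10^-5 M
[IO3^-] = 6.7 × 10^-5 × (85.4/185.4) = 3.09 × 10^-5 M
Ca(IO3)2(s) <=> Ca^2+(aq) + 2 IO3^-(aq), so Q = [Ca^2+][IO3^-]^2
Q = (4.21 × 10^-5)(3.09 x 10^-5)^2 = 4.0 x 10^-14
Q < Ksp, so no precipitate of Ca(IO3)2 forms.

Q = 4.0 x 10^-14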